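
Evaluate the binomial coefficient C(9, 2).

36

C(9,2) = (9·8) / 2! = 72 / 2 = 36.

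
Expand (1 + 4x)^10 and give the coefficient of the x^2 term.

720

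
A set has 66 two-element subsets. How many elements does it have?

n(n−1)/2 = 66 ⇒ n(n−1) = 132. Since 12·11 = 132, n = 12.

12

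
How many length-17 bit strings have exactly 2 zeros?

136

Choose the 2 positions: C(17,2) = 136.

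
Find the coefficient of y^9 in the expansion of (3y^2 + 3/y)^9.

General term: C(9,j)·(3y^2)^j·(3/y)^(9-j), with y-exponent 2j − 1(9−j) = 3j − 9.
Set 3j − 9 = 9: j = 6.
C(9,6) = 84; 3^6 = 729; 3^3 = 27.
Coefficient = 84 · 729 · 27 = 1653372.

1653372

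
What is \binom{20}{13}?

77520

C(20,13) = C(20,7) by symmetry.
C(20,7) = (20·19·18·17·16·15·14) / 7! = 390700800 / 5040 = 77520.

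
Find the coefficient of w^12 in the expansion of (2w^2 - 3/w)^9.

General term: C(9,j)·(2w^2)^j·(-3/w)^(9-j), with w-exponent 2j − 1(9−j) = 3j − 9.
Set 3j − 9 = 12: j = 7.
C(9,7) = 36; 2^7 = 128; (-3)^2 = 9.
Coefficient = 36 · 128 · 9 = 41472.

41472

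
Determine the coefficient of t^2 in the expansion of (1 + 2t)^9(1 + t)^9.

Coefficient of t^2 = Σ_{j} C(9,j)·2^j·C(9,2-j)·1^(2-j) for j from 0 to 2.
= 36 + 162 + 144 = 342.

342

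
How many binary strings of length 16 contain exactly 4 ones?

1820

Choose the 4 positions: C(16,4) = 1820.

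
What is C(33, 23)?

92561040

C(33,23) = C(33,10) by symmetry.
C(33,10) = (33·32·31·30·29·28·27·26·25·24) / 10! = 335885501952000 / 3628800 = 92561040.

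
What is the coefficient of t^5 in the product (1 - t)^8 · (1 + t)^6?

Coefficient of t^5 = Σ_{j} C(8,j)·(-1)^j·C(6,5-j)·1^(5-j) for j from 0 to 5.
= 6 + (-120) + 560 + (-840) + 420 + (-56) = -30.

-30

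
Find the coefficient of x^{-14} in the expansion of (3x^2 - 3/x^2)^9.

177147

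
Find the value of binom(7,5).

21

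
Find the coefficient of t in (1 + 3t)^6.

18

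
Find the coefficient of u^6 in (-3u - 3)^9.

The general term is C(9,j)·(-3u)^j·(-3)^(9-j); the u^6 term has j = 6.
C(9,6) = 84.
Coefficient = C(9,6) · (-3)^6 · (-3)^3 = 84 · 729 · (-27) = -1653372.

-1653372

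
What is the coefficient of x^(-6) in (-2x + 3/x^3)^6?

-4320

General term: C(6,j)·(-2x)^j·(3/x^3)^(6-j), with x-exponent 1j − 3(6−j) = 4j − 18.
Set 4j − 18 = -6: j = 3.
C(6,3) = 20; (-2)^3 = -8; 3^3 = 27.
Coefficient = 20 · (-8) · 27 = -4320.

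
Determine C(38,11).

C(38,11) = (38·37·36·35·34·33·32·31·30·29·28) / 11! = 48032775105638400 / 39916800 = 1203322288.

1203322288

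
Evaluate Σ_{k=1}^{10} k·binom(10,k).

5120

Differentiating (1+x)^10 and setting x=1: Σ k·C(10,k) = 10·2^9 = 5120.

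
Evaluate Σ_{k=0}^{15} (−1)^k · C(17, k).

The partial alternating sum Σ_{k=0}^{15} (−1)^k C(17,k) = (−1)^15 C(16,15) = -16.

-16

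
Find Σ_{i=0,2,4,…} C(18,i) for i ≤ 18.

Half of (1+1)^18 + (1−1)^18 gives the even-index sum: 2^17 = 131072.

131072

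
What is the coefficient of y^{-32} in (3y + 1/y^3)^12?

General term: C(12,j)·(3y)^j·(1/y^3)^(12-j), with y-exponent 1j − 3(12−j) = 4j − 36.
Set 4j − 36 = -32: j = 1.
C(12,1) = 12; 3^1 = 3; 1^11 = 1.
Coefficient = 12 · 3 · 1 = 36.

36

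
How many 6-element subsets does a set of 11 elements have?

C(11,6) = C(11,5) by symmetry.
C(11,5) = (11·10·9·8·7) / 5! = 55440 / 120 = 462.

462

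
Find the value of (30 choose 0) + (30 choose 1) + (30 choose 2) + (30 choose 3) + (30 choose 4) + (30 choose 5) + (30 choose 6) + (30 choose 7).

1 + 30 + 435 + 4060 + 27405 + 142506 + 593775 + 2035800 = 2804012.

2804012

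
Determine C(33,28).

C(33,28) = C(33,5) by symmetry.
C(33,5) = (33·32·31·30·29) / 5! = 28480320 / 120 = 237336.

237336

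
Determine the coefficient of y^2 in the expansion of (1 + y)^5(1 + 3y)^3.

82

Coefficient of y^2 = Σ_{j} C(5,j)·1^j·C(3,2-j)·3^(2-j) for j from 0 to 2.
= 27 + 45 + 10 = 82.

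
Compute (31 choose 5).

169911

C(31,5) = (31·30·29·28·27) / 5! = 20389320 / 120 = 169911.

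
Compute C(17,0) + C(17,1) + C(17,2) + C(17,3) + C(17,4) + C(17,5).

1 + 17 + 136 + 680 + 2380 + 6188 = 9402.

9402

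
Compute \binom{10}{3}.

C(10,3) = (10·9·8) / 3! = 720 / 6 = 120.

120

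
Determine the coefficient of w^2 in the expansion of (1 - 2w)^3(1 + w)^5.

-8

Coefficient of w^2 = Σ_{j} C(3,j)·(-2)^j·C(5,2-j)·1^(2-j) for j from 0 to 2.
= 10 + (-30) + 12 = -8.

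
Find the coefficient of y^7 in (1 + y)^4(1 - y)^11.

-99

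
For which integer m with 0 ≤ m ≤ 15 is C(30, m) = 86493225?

12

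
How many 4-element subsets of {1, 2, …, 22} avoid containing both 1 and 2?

All 4-subsets: C(22,4) = 7315. Those containing both fixed elements: C(20,2) = 190.
7315 − 190 = 7125.

7125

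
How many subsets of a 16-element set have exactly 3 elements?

560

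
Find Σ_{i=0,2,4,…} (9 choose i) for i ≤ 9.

Half of (1+1)^9 + (1−1)^9 gives the even-index sum: 2^8 = 256.

256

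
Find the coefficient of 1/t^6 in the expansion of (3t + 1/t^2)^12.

General term: C(12,j)·(3t)^j·(1/t^2)^(12-j), with t-exponent 1j − 2(12−j) = 3j − 24.
Set 3j − 24 = -6: j = 6.
C(12,6) = 924; 3^6 = 729; 1^6 = 1.
Coefficient = 924 · 729 · 1 = 673596.

673596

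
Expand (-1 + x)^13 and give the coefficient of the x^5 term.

1287

The general term is C(13,j)·(-1)^j·(x)^(13-j); the x^5 term has j = 8.
C(13,8) = 1287.
Coefficient = C(13,8) = 1287.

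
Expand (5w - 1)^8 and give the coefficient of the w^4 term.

43750

The general term is C(8,j)·(5w)^j·(-1)^(8-j); the w^4 term has j = 4.
C(8,4) = 70.
Coefficient = C(8,4) · 5^4 = 70 · 625 = 43750.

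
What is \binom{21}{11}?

352716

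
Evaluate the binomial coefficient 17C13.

2380

C(17,13) = C(17,4) by symmetry.
C(17,4) = (17·16·15·14) / 4! = 57120 / 24 = 2380.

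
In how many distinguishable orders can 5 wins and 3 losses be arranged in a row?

56

Choose positions for the wins: C(8,5) = 56.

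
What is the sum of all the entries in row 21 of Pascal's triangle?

The entries of row 21 sum to 2^21 = 2097152.

2097152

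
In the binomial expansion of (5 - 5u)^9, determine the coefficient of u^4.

246093750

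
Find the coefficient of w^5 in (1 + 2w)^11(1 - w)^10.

Coefficient of w^5 = Σ_{j} C(11,j)·2^j·C(10,5-j)·(-1)^(5-j) for j from 0 to 5.
= (-252) + 4620 + (-26400) + 59400 + (-52800) + 14784 = -648.

-648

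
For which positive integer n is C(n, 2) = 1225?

50

n(n−1)/2 = 1225 ⇒ n(n−1) = 2450. Since 50·49 = 2450, n = 50.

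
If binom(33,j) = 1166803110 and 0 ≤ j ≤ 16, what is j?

C(33,j) increases on 0 ≤ j ≤ 16. C(33,15) = 1037158320 and C(33,16) = 1166803110, so j = 16.

16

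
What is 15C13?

105

C(15,13) = C(15,2) by symmetry.
C(15,2) = (15·14) / 2! = 210 / 2 = 105.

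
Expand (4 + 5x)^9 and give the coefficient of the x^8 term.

The general term is C(9,j)·(4)^j·(5x)^(9-j); the x^8 term has j = 1.
C(9,1) = 9.
Coefficient = C(9,1) · 4^1 · 5^8 = 9 · 4 · 390625 = 14062500.

14062500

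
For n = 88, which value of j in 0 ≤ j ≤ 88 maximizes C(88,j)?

C(88,j) is maximized at j = 88/2 = 44.

44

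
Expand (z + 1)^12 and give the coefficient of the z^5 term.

792

The general term is C(12,j)·(z)^j·(1)^(12-j); the z^5 term has j = 5.
C(12,5) = 792.
Coefficient = C(12,5) = 792.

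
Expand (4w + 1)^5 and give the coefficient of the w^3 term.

640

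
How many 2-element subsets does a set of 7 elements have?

21

C(7,2) = (7·6) / 2! = 42 / 2 = 21.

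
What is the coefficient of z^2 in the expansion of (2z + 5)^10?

70312500

The general term is C(10,j)·(2z)^j·(5)^(10-j); the z^2 term has j = 2.
C(10,2) = 45.
Coefficient = C(10,2) · 2^2 · 5^8 = 45 · 4 · 390625 = 70312500.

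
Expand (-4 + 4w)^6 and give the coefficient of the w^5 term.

-24576

The general term is C(6,j)·(-4)^j·(4w)^(6-j); the w^5 term has j = 1.
C(6,1) = 6.
Coefficient = C(6,1) · (-4)^1 · 4^5 = 6 · (-4) · 1024 = -24576.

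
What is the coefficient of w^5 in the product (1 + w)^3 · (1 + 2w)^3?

36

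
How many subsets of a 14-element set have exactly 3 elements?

Choose the 3 positions: C(14,3) = 364.

364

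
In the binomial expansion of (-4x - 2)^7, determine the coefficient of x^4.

-71680

The general term is C(7,j)·(-4x)^j·(-2)^(7-j); the x^4 term has j = 4.
C(7,4) = 35.
Coefficient = C(7,4) · (-4)^4 · (-2)^3 = 35 · 256 · (-8) = -71680.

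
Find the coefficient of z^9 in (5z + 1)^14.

3910156250

The general term is C(14,j)·(5z)^j·(1)^(14-j); the z^9 term has j = 9.
C(14,9) = 2002.
Coefficient = C(14,9) · 5^9 = 2002 · 1953125 = 3910156250.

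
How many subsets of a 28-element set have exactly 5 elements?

Choose the 5 positions: C(28,5) = 98280.

98280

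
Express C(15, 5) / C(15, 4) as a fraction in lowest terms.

C(n,k+1)/C(n,k) = (n−k)/(k+1) = (15−4)/(4+1) = 11/5.

11/5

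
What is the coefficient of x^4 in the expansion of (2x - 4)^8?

The general term is C(8,j)·(2x)^j·(-4)^(8-j); the x^4 term has j = 4.
C(8,4) = 70.
Coefficient = C(8,4) · 2^4 · (-4)^4 = 70 · 16 · 256 = 286720.

286720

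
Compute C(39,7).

15380937

C(39,7) = (39·38·37·36·35·34·33) / 7! = 77519922480 / 5040 = 15380937.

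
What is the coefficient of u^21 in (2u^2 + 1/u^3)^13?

General term: C(13,j)·(2u^2)^j·(1/u^3)^(13-j), with u-exponent 2j − 3(13−j) = 5j − 39.
Set 5j − 39 = 21: j = 12.
C(13,12) = 13; 2^12 = 4096; 1^1 = 1.
Coefficient = 13 · 4096 · 1 = 53248.

53248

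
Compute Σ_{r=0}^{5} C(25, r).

68406

1 + 25 + 300 + 2300 + 12650 + 53130 = 68406.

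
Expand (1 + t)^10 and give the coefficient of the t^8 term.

The general term is C(10,j)·(1)^j·(t)^(10-j); the t^8 term has j = 2.
C(10,2) = 45.
Coefficient = C(10,2) = 45.

45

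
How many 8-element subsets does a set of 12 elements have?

495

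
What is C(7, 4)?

35

C(7,4) = C(7,3) by symmetry.
C(7,3) = (7·6·5) / 3! = 210 / 6 = 35.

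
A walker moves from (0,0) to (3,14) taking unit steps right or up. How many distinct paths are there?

680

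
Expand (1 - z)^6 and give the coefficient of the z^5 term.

-6

The general term is C(6,j)·(1)^j·(-z)^(6-j); the z^5 term has j = 1.
C(6,1) = 6.
Coefficient = C(6,1) · (-1)^5 = 6 · (-1) = -6.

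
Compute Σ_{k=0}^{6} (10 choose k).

848

1 + 10 + 45 + 120 + 210 + 252 + 210 = 848.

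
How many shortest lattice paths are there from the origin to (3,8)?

Each path is a sequence of 11 steps with 3 rights: C(11,3) = 165.

165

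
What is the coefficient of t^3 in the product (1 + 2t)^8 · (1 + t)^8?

Coefficient of t^3 = Σ_{j} C(8,j)·2^j·C(8,3-j)·1^(3-j) for j from 0 to 3.
= 56 + 448 + 896 + 448 = 1848.

1848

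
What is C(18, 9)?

48620

C(18,9) = (18·17·16·15·14·13·12·11·10) / 9! = 17643225600 / 362880 = 48620.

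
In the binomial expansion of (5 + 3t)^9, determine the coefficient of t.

The general term is C(9,j)·(5)^j·(3t)^(9-j); the t^1 term has j = 8.
C(9,8) = 9.
Coefficient = C(9,8) · 5^8 · 3^1 = 9 · 390625 · 3 = 10546875.

10546875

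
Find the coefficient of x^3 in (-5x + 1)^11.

The general term is C(11,j)·(-5x)^j·(1)^(11-j); the x^3 term has j = 3.
C(11,3) = 165.
Coefficient = C(11,3) · (-5)^3 = 165 · (-125) = -20625.

-20625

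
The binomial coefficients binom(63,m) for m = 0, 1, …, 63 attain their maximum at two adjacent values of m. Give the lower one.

31

For odd n = 63, C(63,m) peaks at m = (n−1)/2 and (n+1)/2; the lower is 31.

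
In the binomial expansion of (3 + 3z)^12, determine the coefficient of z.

6377292

The general term is C(12,j)·(3)^j·(3z)^(12-j); the z^1 term has j = 11.
C(12,11) = 12.
Coefficient = C(12,11) · 3^11 · 3^1 = 12 · 177147 · 3 = 6377292.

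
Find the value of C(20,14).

C(20,14) = C(20,6) by symmetry.
C(20,6) = (20·19·18·17·16·15) / 6! = 27907200 / 720 = 38760.

38760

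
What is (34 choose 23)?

286097760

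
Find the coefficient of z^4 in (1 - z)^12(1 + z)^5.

-60

Coefficient of z^4 = Σ_{j} C(12,j)·(-1)^j·C(5,4-j)·1^(4-j) for j from 0 to 4.
= 5 + (-120) + 660 + (-1100) + 495 = -60.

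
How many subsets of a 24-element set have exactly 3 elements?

2024

Choose the 3 positions: C(24,3) = 2024.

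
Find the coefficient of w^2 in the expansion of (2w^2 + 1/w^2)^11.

29568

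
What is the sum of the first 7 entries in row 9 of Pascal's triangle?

1 + 9 + 36 + 84 + 126 + 126 + 84 = 466.

466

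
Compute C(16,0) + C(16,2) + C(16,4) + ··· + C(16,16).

32768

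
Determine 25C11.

C(25,11) = (25·24·23·22·21·20·19·18·17·16·15) / 11! = 177925144320000 / 39916800 = 4457400.

4457400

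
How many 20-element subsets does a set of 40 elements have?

C(40,20) = (40·39·38·37·36·35·34·33·32·31·30·29·28·27·26·25·24·23·22·21) / 20! = 335367096786357081410764800000 / 2432902008176640000 = 137846528820.

137846528820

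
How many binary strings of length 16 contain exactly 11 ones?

Choose the 11 positions: C(16,11) = 4368.

4368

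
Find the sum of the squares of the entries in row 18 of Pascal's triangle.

9075135300

Σ C(18,j)² is the coefficient of x^18 in (1+x)^18(1+x)^18 = (1+x)^36, i.e. C(36,18) = 9075135300.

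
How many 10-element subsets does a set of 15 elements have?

C(15,10) = C(15,5) by symmetry.
C(15,5) = (15·14·13·12·11) / 5! = 360360 / 120 = 3003.

3003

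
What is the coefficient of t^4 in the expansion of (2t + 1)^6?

240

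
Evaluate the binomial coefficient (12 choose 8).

C(12,8) = C(12,4) by symmetry.
C(12,4) = (12·11·10·9) / 4! = 11880 / 24 = 495.

495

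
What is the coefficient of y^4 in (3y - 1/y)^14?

-39405366

General term: C(14,j)·(3y)^j·(-1/y)^(14-j), with y-exponent 1j − 1(14−j) = 2j − 14.
Set 2j − 14 = 4: j = 9.
C(14,9) = 2002; 3^9 = 19683; (-1)^5 = -1.
Coefficient = 2002 · 19683 · (-1) = -39405366.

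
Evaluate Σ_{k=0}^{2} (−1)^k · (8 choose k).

21

The partial alternating sum Σ_{k=0}^{2} (−1)^k C(8,k) = (−1)^2 C(7,2) = 21.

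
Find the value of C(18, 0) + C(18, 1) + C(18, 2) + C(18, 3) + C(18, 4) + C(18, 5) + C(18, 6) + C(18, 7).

63004

1 + 18 + 153 + 816 + 3060 + 8568 + 18564 + 31824 = 63004.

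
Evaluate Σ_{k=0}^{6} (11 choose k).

1 + 11 + 55 + 165 + 330 + 462 + 462 = 1486.

1486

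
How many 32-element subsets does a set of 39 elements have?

15380937

C(39,32) = C(39,7) by symmetry.
C(39,7) = (39·38·37·36·35·34·33) / 7! = 77519922480 / 5040 = 15380937.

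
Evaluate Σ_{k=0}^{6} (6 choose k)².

Σ C(6,k)² is the coefficient of x^6 in (1+x)^6(1+x)^6 = (1+x)^12, i.e. C(12,6) = 924.

924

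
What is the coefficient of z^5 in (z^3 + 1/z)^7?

35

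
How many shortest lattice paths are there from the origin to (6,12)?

Each path is a sequence of 18 steps with 6 rights: C(18,6) = 18564.

18564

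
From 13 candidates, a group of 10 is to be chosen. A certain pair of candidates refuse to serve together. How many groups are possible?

121

All 10-subsets: C(13,10) = 286. Those containing both fixed elements: C(11,8) = 165.
286 − 165 = 121.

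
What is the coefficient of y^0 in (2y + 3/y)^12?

43110144

General term: C(12,j)·(2y)^j·(3/y)^(12-j), with y-exponent 1j − 1(12−j) = 2j − 12.
Set 2j − 12 = 0: j = 6.
C(12,6) = 924; 2^6 = 64; 3^6 = 729.
Coefficient = 924 · 64 · 729 = 43110144.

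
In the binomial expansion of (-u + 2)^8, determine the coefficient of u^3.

The general term is C(8,j)·(-u)^j·(2)^(8-j); the u^3 term has j = 3.
C(8,3) = 56.
Coefficient = C(8,3) · (-1)^3 · 2^5 = 56 · (-1) · 32 = -1792.

-1792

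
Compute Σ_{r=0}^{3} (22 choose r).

1 + 22 + 231 + 1540 = 1794.

1794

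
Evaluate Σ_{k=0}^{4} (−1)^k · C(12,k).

330

The partial alternating sum Σ_{k=0}^{4} (−1)^k C(12,k) = (−1)^4 C(11,4) = 330.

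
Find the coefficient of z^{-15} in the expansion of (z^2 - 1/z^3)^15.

-5005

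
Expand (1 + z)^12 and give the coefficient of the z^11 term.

12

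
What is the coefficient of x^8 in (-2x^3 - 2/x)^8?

17920

General term: C(8,j)·(-2x^3)^j·(-2/x)^(8-j), with x-exponent 3j − 1(8−j) = 4j − 8.
Set 4j − 8 = 8: j = 4.
C(8,4) = 70; (-2)^4 = 16; (-2)^4 = 16.
Coefficient = 70 · 16 · 16 = 17920.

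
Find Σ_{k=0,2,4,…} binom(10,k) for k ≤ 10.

512

Even-k terms of row 10 sum to 2^9 = 512.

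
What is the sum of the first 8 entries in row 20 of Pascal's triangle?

137980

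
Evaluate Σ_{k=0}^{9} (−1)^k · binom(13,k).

-220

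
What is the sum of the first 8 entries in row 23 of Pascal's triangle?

390656

1 + 23 + 253 + 1771 + 8855 + 33649 + 100947 + 245157 = 390656.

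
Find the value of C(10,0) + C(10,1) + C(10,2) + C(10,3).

1 + 10 + 45 + 120 = 176.

176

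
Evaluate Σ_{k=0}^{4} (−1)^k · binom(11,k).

210

The partial alternating sum Σ_{k=0}^{4} (−1)^k C(11,k) = (−1)^4 C(10,4) = 210.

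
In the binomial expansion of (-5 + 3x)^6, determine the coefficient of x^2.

84375

The general term is C(6,j)·(-5)^j·(3x)^(6-j); the x^2 term has j = 4.
C(6,4) = 15.
Coefficient = C(6,4) · (-5)^4 · 3^2 = 15 · 625 · 9 = 84375.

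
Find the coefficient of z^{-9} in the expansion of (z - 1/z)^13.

-78

General term: C(13,j)·(z)^j·(-1/z)^(13-j), with z-exponent 1j − 1(13−j) = 2j − 13.
Set 2j − 13 = -9: j = 2.
C(13,2) = 78; 1^2 = 1; (-1)^11 = -1.
Coefficient = 78 · 1 · (-1) = -78.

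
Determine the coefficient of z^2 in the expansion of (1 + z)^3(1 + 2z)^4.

Coefficient of z^2 = Σ_{j} C(3,j)·1^j·C(4,2-j)·2^(2-j) for j from 0 to 2.
= 24 + 24 + 3 = 51.

51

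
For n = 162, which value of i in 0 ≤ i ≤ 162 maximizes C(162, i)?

81

C(162,i) is maximized at i = 162/2 = 81.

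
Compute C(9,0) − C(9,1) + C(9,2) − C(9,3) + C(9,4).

The partial alternating sum Σ_{k=0}^{4} (−1)^k C(9,k) = (−1)^4 C(8,4) = 70.

70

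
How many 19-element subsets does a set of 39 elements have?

68923264410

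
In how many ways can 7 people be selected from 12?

792

This is C(12,7) = 792.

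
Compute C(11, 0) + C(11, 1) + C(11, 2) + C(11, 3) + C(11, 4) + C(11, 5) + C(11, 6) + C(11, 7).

1816

1 + 11 + 55 + 165 + 330 + 462 + 462 + 330 = 1816.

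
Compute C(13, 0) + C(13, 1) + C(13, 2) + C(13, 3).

378

1 + 13 + 78 + 286 = 378.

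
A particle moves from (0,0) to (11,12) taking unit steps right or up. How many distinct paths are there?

Each path is a sequence of 23 steps with 11 rights: C(23,11) = 1352078.

1352078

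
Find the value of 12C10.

C(12,10) = C(12,2) by symmetry.
C(12,2) = (12·11) / 2! = 132 / 2 = 66.

66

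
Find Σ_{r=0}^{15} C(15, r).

32768

Setting x = 1 in (1+x)^15 gives Σ C(15,r) = 2^15 = 32768.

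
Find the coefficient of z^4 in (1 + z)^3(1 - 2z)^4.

-16

Coefficient of z^4 = Σ_{j} C(3,j)·1^j·C(4,4-j)·(-2)^(4-j) for j from 0 to 3.
= 16 + (-96) + 72 + (-8) = -16.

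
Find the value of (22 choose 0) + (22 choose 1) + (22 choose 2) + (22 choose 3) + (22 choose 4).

9109

1 + 22 + 231 + 1540 + 7315 = 9109.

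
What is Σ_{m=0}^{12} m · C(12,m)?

Since m·C(12,m) = 12·C(11,m−1), the sum is 12·2^11 = 12·2048 = 24576.

24576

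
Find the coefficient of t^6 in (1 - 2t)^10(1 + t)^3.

-1632

Coefficient of t^6 = Σ_{j} C(10,j)·(-2)^j·C(3,6-j)·1^(6-j) for j from 3 to 6.
= (-960) + 10080 + (-24192) + 13440 = -1632.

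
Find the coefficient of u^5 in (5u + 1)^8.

175000

The general term is C(8,j)·(5u)^j·(1)^(8-j); the u^5 term has j = 5.
C(8,5) = 56.
Coefficient = C(8,5) · 5^5 = 56 · 3125 = 175000.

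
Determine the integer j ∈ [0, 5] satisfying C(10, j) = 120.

3

C(10,j) increases on 0 ≤ j ≤ 5. C(10,2) = 45 and C(10,3) = 120, so j = 3.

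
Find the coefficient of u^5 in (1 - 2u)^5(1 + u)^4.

Coefficient of u^5 = Σ_{j} C(5,j)·(-2)^j·C(4,5-j)·1^(5-j) for j from 1 to 5.
= (-10) + 160 + (-480) + 320 + (-32) = -42.

-42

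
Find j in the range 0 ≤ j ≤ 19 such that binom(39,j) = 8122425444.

13

C(39,j) increases on 0 ≤ j ≤ 19. C(39,12) = 3910797436 and C(39,13) = 8122425444, so j = 13.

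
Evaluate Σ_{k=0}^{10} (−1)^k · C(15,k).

1001

The partial alternating sum Σ_{k=0}^{10} (−1)^k C(15,k) = (−1)^10 C(14,10) = 1001.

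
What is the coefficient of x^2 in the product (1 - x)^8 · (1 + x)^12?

Coefficient of x^2 = Σ_{j} C(8,j)·(-1)^j·C(12,2-j)·1^(2-j) for j from 0 to 2.
= 66 + (-96) + 28 = -2.

-2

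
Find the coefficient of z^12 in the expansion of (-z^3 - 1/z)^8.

General term: C(8,j)·(-z^3)^j·(-1/z)^(8-j), with z-exponent 3j − 1(8−j) = 4j − 8.
Set 4j − 8 = 12: j = 5.
C(8,5) = 56; (-1)^5 = -1; (-1)^3 = -1.
Coefficient = 56 · (-1) · (-1) = 56.

56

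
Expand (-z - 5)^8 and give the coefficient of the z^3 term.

175000

The general term is C(8,j)·(-z)^j·(-5)^(8-j); the z^3 term has j = 3.
C(8,3) = 56.
Coefficient = C(8,3) · (-1)^3 · (-5)^5 = 56 · (-1) · (-3125) = 175000.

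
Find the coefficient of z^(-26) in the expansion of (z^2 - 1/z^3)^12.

General term: C(12,j)·(z^2)^j·(-1/z^3)^(12-j), with z-exponent 2j − 3(12−j) = 5j − 36.
Set 5j − 36 = -26: j = 2.
C(12,2) = 66; 1^2 = 1; (-1)^10 = 1.
Coefficient = 66 · 1 · 1 = 66.

66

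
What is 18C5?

C(18,5) = (18·17·16·15·14) / 5! = 1028160 / 120 = 8568.

8568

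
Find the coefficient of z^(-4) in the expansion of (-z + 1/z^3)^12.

General term: C(12,j)·(-z)^j·(1/z^3)^(12-j), with z-exponent 1j − 3(12−j) = 4j − 36.
Set 4j − 36 = -4: j = 8.
C(12,8) = 495; (-1)^8 = 1; 1^4 = 1.
Coefficient = 495 · 1 · 1 = 495.

495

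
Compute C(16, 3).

C(16,3) = (16·15·14) / 3! = 3360 / 6 = 560.

560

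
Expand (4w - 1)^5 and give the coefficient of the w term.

20

The general term is C(5,j)·(4w)^j·(-1)^(5-j); the w^1 term has j = 1.
C(5,1) = 5.
Coefficient = C(5,1) · 4^1 = 5 · 4 = 20.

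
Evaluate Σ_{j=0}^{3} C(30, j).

4526

1 + 30 + 435 + 4060 = 4526.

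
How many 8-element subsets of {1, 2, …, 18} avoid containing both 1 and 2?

All 8-subsets: C(18,8) = 43758. Those containing both fixed elements: C(16,6) = 8008.
43758 − 8008 = 35750.

35750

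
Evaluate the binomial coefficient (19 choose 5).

C(19,5) = (19·18·17·16·15) / 5! = 1395360 / 120 = 11628.

11628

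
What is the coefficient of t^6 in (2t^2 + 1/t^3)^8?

General term: C(8,j)·(2t^2)^j·(1/t^3)^(8-j), with t-exponent 2j − 3(8−j) = 5j − 24.
Set 5j − 24 = 6: j = 6.
C(8,6) = 28; 2^6 = 64; 1^2 = 1.
Coefficient = 28 · 64 · 1 = 1792.

1792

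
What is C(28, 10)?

13123110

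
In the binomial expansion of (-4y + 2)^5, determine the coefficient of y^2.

The general term is C(5,j)·(-4y)^j·(2)^(5-j); the y^2 term has j = 2.
C(5,2) = 10.
Coefficient = C(5,2) · (-4)^2 · 2^3 = 10 · 16 · 8 = 1280.

1280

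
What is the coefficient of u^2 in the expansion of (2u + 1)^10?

180

The general term is C(10,j)·(2u)^j·(1)^(10-j); the u^2 term has j = 2.
C(10,2) = 45.
Coefficient = C(10,2) · 2^2 = 45 · 4 = 180.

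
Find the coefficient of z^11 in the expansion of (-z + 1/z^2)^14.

-14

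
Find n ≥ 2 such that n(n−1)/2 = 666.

n(n−1)/2 = 666 ⇒ n(n−1) = 1332. Since 37·36 = 1332, n = 37.

37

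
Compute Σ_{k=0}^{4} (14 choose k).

1471

1 + 14 + 91 + 364 + 1001 = 1471.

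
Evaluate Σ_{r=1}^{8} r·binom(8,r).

1024

Since r·C(8,r) = 8·C(7,r−1), the sum is 8·2^7 = 8·128 = 1024.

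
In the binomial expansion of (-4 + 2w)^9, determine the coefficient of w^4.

-2064384

The general term is C(9,j)·(-4)^j·(2w)^(9-j); the w^4 term has j = 5.
C(9,5) = 126.
Coefficient = C(9,5) · (-4)^5 · 2^4 = 126 · (-1024) · 16 = -2064384.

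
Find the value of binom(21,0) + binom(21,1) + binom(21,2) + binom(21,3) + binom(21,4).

1 + 21 + 210 + 1330 + 5985 = 7547.

7547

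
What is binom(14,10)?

C(14,10) = C(14,4) by symmetry.
C(14,4) = (14·13·12·11) / 4! = 24024 / 24 = 1001.

1001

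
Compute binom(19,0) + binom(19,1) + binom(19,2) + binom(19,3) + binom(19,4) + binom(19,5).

1 + 19 + 171 + 969 + 3876 + 11628 = 16664.

16664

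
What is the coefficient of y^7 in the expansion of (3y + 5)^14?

586389375000

The general term is C(14,j)·(3y)^j·(5)^(14-j); the y^7 term has j = 7.
C(14,7) = 3432.
Coefficient = C(14,7) · 3^7 · 5^7 = 3432 · 2187 · 78125 = 586389375000.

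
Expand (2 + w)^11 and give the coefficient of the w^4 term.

The general term is C(11,j)·(2)^j·(w)^(11-j); the w^4 term has j = 7.
C(11,7) = 330.
Coefficient = C(11,7) · 2^7 = 330 · 128 = 42240.

42240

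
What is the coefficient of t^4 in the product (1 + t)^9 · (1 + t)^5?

1001

(1 + t)^9(1 + t)^5 = (1 + t)^14, so the coefficient of t^4 is C(14,4)·1^4 = 1001·1 = 1001.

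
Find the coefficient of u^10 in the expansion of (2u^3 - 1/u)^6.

240

General term: C(6,j)·(2u^3)^j·(-1/u)^(6-j), with u-exponent 3j − 1(6−j) = 4j − 6.
Set 4j − 6 = 10: j = 4.
C(6,4) = 15; 2^4 = 16; (-1)^2 = 1.
Coefficient = 15 · 16 · 1 = 240.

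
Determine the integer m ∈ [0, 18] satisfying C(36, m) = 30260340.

8

C(36,m) increases on 0 ≤ m ≤ 18. C(36,7) = 8347680 and C(36,8) = 30260340, so m = 8.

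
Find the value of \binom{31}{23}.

C(31,23) = C(31,8) by symmetry.
C(31,8) = (31·30·29·28·27·26·25·24) / 8! = 318073392000 / 40320 = 7888725.

7888725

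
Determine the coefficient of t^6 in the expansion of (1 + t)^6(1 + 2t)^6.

8989

Coefficient of t^6 = Σ_{j} C(6,j)·1^j·C(6,6-j)·2^(6-j) for j from 0 to 6.
= 64 + 1152 + 3600 + 3200 + 900 + 72 + 1 = 8989.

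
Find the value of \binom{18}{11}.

31824

C(18,11) = C(18,7) by symmetry.
C(18,7) = (18·17·16·15·14·13·12) / 7! = 160392960 / 5040 = 31824.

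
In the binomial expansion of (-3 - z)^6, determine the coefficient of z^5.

18

The general term is C(6,j)·(-3)^j·(-z)^(6-j); the z^5 term has j = 1.
C(6,1) = 6.
Coefficient = C(6,1) · (-3)^1 · (-1)^5 = 6 · (-3) · (-1) = 18.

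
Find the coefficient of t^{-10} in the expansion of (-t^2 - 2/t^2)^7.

-448

General term: C(7,j)·(-t^2)^j·(-2/t^2)^(7-j), with t-exponent 2j − 2(7−j) = 4j − 14.
Set 4j − 14 = -10: j = 1.
C(7,1) = 7; (-1)^1 = -1; (-2)^6 = 64.
Coefficient = 7 · (-1) · 64 = -448.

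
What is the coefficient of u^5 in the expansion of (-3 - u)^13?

The general term is C(13,j)·(-3)^j·(-u)^(13-j); the u^5 term has j = 8.
C(13,8) = 1287.
Coefficient = C(13,8) · (-3)^8 · (-1)^5 = 1287 · 6561 · (-1) = -8444007.

-8444007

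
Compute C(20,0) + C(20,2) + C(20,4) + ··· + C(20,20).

Even-j terms of row 20 sum to 2^19 = 524288.

524288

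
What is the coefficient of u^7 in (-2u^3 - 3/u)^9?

-489888

General term: C(9,j)·(-2u^3)^j·(-3/u)^(9-j), with u-exponent 3j − 1(9−j) = 4j − 9.
Set 4j − 9 = 7: j = 4.
C(9,4) = 126; (-2)^4 = 16; (-3)^5 = -243.
Coefficient = 126 · 16 · (-243) = -489888.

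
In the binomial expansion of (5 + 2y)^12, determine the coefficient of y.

1171875000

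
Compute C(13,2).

78

C(13,2) = (13·12) / 2! = 156 / 2 = 78.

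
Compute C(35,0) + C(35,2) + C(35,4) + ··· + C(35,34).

17179869184

Half of (1+1)^35 + (1−1)^35 gives the even-index sum: 2^34 = 17179869184.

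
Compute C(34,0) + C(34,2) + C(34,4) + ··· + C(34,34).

Half of (1+1)^34 + (1−1)^34 gives the even-index sum: 2^33 = 8589934592.

8589934592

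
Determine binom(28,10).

13123110

C(28,10) = (28·27·26·25·24·23·22·21·20·19) / 10! = 47621141568000 / 3628800 = 13123110.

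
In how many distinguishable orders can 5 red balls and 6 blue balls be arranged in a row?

462

Choose positions for the red balls: C(11,5) = 462.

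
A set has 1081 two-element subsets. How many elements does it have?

47

n(n−1)/2 = 1081 ⇒ n(n−1) = 2162. Since 47·46 = 2162, n = 47.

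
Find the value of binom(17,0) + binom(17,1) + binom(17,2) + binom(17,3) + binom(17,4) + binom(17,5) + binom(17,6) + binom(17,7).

41226

1 + 17 + 136 + 680 + 2380 + 6188 + 12376 + 19448 = 41226.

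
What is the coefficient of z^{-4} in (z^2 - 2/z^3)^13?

General term: C(13,j)·(z^2)^j·(-2/z^3)^(13-j), with z-exponent 2j − 3(13−j) = 5j − 39.
Set 5j − 39 = -4: j = 7.
C(13,7) = 1716; 1^7 = 1; (-2)^6 = 64.
Coefficient = 1716 · 1 · 64 = 109824.

109824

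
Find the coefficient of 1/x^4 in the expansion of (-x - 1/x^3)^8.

56

General term: C(8,j)·(-x)^j·(-1/x^3)^(8-j), with x-exponent 1j − 3(8−j) = 4j − 24.
Set 4j − 24 = -4: j = 5.
C(8,5) = 56; (-1)^5 = -1; (-1)^3 = -1.
Coefficient = 56 · (-1) · (-1) = 56.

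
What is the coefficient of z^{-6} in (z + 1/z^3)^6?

20

General term: C(6,j)·(z)^j·(1/z^3)^(6-j), with z-exponent 1j − 3(6−j) = 4j − 18.
Set 4j − 18 = -6: j = 3.
C(6,3) = 20; 1^3 = 1; 1^3 = 1.
Coefficient = 20 · 1 · 1 = 20.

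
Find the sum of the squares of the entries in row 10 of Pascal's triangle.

184756

By Vandermonde's identity, Σ C(10,k)² = C(20,10) = 184756.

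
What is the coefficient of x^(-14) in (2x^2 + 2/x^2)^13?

2342912

General term: C(13,j)·(2x^2)^j·(2/x^2)^(13-j), with x-exponent 2j − 2(13−j) = 4j − 26.
Set 4j − 26 = -14: j = 3.
C(13,3) = 286; 2^3 = 8; 2^10 = 1024.
Coefficient = 286 · 8 · 1024 = 2342912.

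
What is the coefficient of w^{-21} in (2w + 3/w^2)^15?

1934445240

General term: C(15,j)·(2w)^j·(3/w^2)^(15-j), with w-exponent 1j − 2(15−j) = 3j − 30.
Set 3j − 30 = -21: j = 3.
C(15,3) = 455; 2^3 = 8; 3^12 = 531441.
Coefficient = 455 · 8 · 531441 = 1934445240.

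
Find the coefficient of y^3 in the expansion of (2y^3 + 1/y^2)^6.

160

General term: C(6,j)·(2y^3)^j·(1/y^2)^(6-j), with y-exponent 3j − 2(6−j) = 5j − 12.
Set 5j − 12 = 3: j = 3.
C(6,3) = 20; 2^3 = 8; 1^3 = 1.
Coefficient = 20 · 8 · 1 = 160.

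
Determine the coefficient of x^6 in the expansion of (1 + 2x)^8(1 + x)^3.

10976

Coefficient of x^6 = Σ_{j} C(8,j)·2^j·C(3,6-j)·1^(6-j) for j from 3 to 6.
= 448 + 3360 + 5376 + 1792 = 10976.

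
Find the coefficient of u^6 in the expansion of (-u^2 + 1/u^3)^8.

28

General term: C(8,j)·(-u^2)^j·(1/u^3)^(8-j), with u-exponent 2j − 3(8−j) = 5j − 24.
Set 5j − 24 = 6: j = 6.
C(8,6) = 28; (-1)^6 = 1; 1^2 = 1.
Coefficient = 28 · 1 · 1 = 28.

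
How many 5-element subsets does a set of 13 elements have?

C(13,5) = (13·12·11·10·9) / 5! = 154440 / 120 = 1287.

1287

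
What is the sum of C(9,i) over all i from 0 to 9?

512

The entries of row 9 sum to 2^9 = 512.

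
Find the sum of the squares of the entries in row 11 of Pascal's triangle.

705432

By Vandermonde's identity, Σ C(11,r)² = C(22,11) = 705432.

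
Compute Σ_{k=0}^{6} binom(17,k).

1 + 17 + 136 + 680 + 2380 + 6188 + 12376 = 21778.

21778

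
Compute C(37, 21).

C(37,21) = C(37,16) by symmetry.
C(37,16) = (37·36·35·34·33·32·31·30·29·28·27·26·25·24·23·22) / 16! = 269397128065642536960000 / 20922789888000 = 12875774670.

12875774670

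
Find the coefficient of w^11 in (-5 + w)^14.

-45500

The general term is C(14,j)·(-5)^j·(w)^(14-j); the w^11 term has j = 3.
C(14,3) = 364.
Coefficient = C(14,3) · (-5)^3 = 364 · (-125) = -45500.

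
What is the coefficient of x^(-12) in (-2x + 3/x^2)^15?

General term: C(15,j)·(-2x)^j·(3/x^2)^(15-j), with x-exponent 1j − 2(15−j) = 3j − 30.
Set 3j − 30 = -12: j = 6.
C(15,6) = 5005; (-2)^6 = 64; 3^9 = 19683.
Coefficient = 5005 · 64 · 19683 = 6304858560.

6304858560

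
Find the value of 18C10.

C(18,10) = C(18,8) by symmetry.
C(18,8) = (18·17·16·15·14·13·12·11) / 8! = 1764322560 / 40320 = 43758.

43758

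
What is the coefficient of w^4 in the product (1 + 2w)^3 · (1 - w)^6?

27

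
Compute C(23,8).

490314

C(23,8) = (23·22·21·20·19·18·17·16) / 8! = 19769460480 / 40320 = 490314.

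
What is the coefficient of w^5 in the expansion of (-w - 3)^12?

1732104

The general term is C(12,j)·(-w)^j·(-3)^(12-j); the w^5 term has j = 5.
C(12,5) = 792.
Coefficient = C(12,5) · (-1)^5 · (-3)^7 = 792 · (-1) · (-2187) = 1732104.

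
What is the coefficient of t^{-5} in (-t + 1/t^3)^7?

35

General term: C(7,j)·(-t)^j·(1/t^3)^(7-j), with t-exponent 1j − 3(7−j) = 4j − 21.
Set 4j − 21 = -5: j = 4.
C(7,4) = 35; (-1)^4 = 1; 1^3 = 1.
Coefficient = 35 · 1 · 1 = 35.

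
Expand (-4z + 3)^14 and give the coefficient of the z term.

The general term is C(14,j)·(-4z)^j·(3)^(14-j); the z^1 term has j = 1.
C(14,1) = 14.
Coefficient = C(14,1) · (-4)^1 · 3^13 = 14 · (-4) · 1594323 = -89282088.

-89282088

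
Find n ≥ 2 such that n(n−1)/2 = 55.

n(n−1)/2 = 55 ⇒ n(n−1) = 110. Since 11·10 = 110, n = 11.

11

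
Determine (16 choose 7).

11440

C(16,7) = (16·15·14·13·12·11·10) / 7! = 57657600 / 5040 = 11440.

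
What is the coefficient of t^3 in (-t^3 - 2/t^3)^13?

General term: C(13,j)·(-t^3)^j·(-2/t^3)^(13-j), with t-exponent 3j − 3(13−j) = 6j − 39.
Set 6j − 39 = 3: j = 7.
C(13,7) = 1716; (-1)^7 = -1; (-2)^6 = 64.
Coefficient = 1716 · (-1) · 64 = -109824.

-109824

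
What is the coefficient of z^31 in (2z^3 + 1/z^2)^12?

24576

General term: C(12,j)·(2z^3)^j·(1/z^2)^(12-j), with z-exponent 3j − 2(12−j) = 5j − 24.
Set 5j − 24 = 31: j = 11.
C(12,11) = 12; 2^11 = 2048; 1^1 = 1.
Coefficient = 12 · 2048 · 1 = 24576.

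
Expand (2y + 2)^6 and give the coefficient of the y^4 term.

The general term is C(6,j)·(2y)^j·(2)^(6-j); the y^4 term has j = 4.
C(6,4) = 15.
Coefficient = C(6,4) · 2^4 · 2^2 = 15 · 16 · 4 = 960.

960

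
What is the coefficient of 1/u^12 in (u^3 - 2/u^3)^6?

-192

General term: C(6,j)·(u^3)^j·(-2/u^3)^(6-j), with u-exponent 3j − 3(6−j) = 6j − 18.
Set 6j − 18 = -12: j = 1.
C(6,1) = 6; 1^1 = 1; (-2)^5 = -32.
Coefficient = 6 · 1 · (-32) = -192.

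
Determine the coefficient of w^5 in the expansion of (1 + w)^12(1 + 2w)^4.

12336

Coefficient of w^5 = Σ_{j} C(12,j)·1^j·C(4,5-j)·2^(5-j) for j from 1 to 5.
= 192 + 2112 + 5280 + 3960 + 792 = 12336.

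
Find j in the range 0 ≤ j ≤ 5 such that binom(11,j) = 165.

3

C(11,j) increases on 0 ≤ j ≤ 5. C(11,2) = 55 and C(11,3) = 165, so j = 3.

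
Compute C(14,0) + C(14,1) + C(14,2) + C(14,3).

470

1 + 14 + 91 + 364 = 470.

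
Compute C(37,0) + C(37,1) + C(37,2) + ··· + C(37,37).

137438953472

Setting x = 1 in (1+x)^37 gives Σ C(37,r) = 2^37 = 137438953472.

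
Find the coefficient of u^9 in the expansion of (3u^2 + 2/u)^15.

General term: C(15,j)·(3u^2)^j·(2/u)^(15-j), with u-exponent 2j − 1(15−j) = 3j − 15.
Set 3j − 15 = 9: j = 8.
C(15,8) = 6435; 3^8 = 6561; 2^7 = 128.
Coefficient = 6435 · 6561 · 128 = 5404164480.

5404164480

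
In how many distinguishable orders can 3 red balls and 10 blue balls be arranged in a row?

Choose positions for the red balls: C(13,3) = 286.

286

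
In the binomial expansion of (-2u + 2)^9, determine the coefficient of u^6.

43008

The general term is C(9,j)·(-2u)^j·(2)^(9-j); the u^6 term has j = 6.
C(9,6) = 84.
Coefficient = C(9,6) · (-2)^6 · 2^3 = 84 · 64 · 8 = 43008.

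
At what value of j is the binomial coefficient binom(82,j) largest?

41

C(82,j) is maximized at j = 82/2 = 41.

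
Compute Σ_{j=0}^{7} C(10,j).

968

1 + 10 + 45 + 120 + 210 + 252 + 210 + 120 = 968.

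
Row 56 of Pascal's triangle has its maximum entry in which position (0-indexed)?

28

C(56,r) is maximized at r = 56/2 = 28.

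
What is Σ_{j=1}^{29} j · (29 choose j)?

7784628224

Since j·C(29,j) = 29·C(28,j−1), the sum is 29·2^28 = 29·268435456 = 7784628224.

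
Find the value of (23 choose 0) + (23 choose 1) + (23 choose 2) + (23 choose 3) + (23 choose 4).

10903

1 + 23 + 253 + 1771 + 8855 = 10903.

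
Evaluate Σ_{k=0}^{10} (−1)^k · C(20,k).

92378

The partial alternating sum Σ_{k=0}^{10} (−1)^k C(20,k) = (−1)^10 C(19,10) = 92378.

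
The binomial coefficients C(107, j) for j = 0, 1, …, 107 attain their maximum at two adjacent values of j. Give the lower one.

53

For odd n = 107, C(107,j) peaks at j = (n−1)/2 and (n+1)/2; the lower is 53.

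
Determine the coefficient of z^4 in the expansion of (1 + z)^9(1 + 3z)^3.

Coefficient of z^4 = Σ_{j} C(9,j)·1^j·C(3,4-j)·3^(4-j) for j from 1 to 4.
= 243 + 972 + 756 + 126 = 2097.

2097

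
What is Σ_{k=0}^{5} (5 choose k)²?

252

Σ C(5,k)² is the coefficient of x^5 in (1+x)^5(1+x)^5 = (1+x)^10, i.e. C(10,5) = 252.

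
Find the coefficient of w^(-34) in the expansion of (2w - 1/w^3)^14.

364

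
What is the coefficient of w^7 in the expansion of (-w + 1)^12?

The general term is C(12,j)·(-w)^j·(1)^(12-j); the w^7 term has j = 7.
C(12,7) = 792.
Coefficient = C(12,7) · (-1)^7 = 792 · (-1) = -792.

-792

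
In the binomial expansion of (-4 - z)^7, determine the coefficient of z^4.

The general term is C(7,j)·(-4)^j·(-z)^(7-j); the z^4 term has j = 3.
C(7,3) = 35.
Coefficient = C(7,3) · (-4)^3 = 35 · (-64) = -2240.

-2240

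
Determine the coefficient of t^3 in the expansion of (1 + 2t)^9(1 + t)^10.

3042

Coefficient of t^3 = Σ_{j} C(9,j)·2^j·C(10,3-j)·1^(3-j) for j from 0 to 3.
= 120 + 810 + 1440 + 672 = 3042.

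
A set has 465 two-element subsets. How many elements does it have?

n(n−1)/2 = 465 ⇒ n(n−1) = 930. Since 31·30 = 930, n = 31.

31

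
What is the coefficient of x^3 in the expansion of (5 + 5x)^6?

312500

The general term is C(6,j)·(5)^j·(5x)^(6-j); the x^3 term has j = 3.
C(6,3) = 20.
Coefficient = C(6,3) · 5^3 · 5^3 = 20 · 125 · 125 = 312500.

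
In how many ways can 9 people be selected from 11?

55

This is C(11,9) = 55.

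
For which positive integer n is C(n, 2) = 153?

18

n(n−1)/2 = 153 ⇒ n(n−1) = 306. Since 18·17 = 306, n = 18.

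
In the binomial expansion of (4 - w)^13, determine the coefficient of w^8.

1317888

The general term is C(13,j)·(4)^j·(-w)^(13-j); the w^8 term has j = 5.
C(13,5) = 1287.
Coefficient = C(13,5) · 4^5 = 1287 · 1024 = 1317888.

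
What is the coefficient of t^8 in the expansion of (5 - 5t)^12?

120849609375

The general term is C(12,j)·(5)^j·(-5t)^(12-j); the t^8 term has j = 4.
C(12,4) = 495.
Coefficient = C(12,4) · 5^4 · (-5)^8 = 495 · 625 · 390625 = 120849609375.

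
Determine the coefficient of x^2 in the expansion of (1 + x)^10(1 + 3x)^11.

870

Coefficient of x^2 = Σ_{j} C(10,j)·1^j·C(11,2-j)·3^(2-j) for j from 0 to 2.
= 495 + 330 + 45 = 870.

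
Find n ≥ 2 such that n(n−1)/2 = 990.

n(n−1)/2 = 990 ⇒ n(n−1) = 1980. Since 45·44 = 1980, n = 45.

45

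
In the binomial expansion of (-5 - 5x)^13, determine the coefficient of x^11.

The general term is C(13,j)·(-5)^j·(-5x)^(13-j); the x^11 term has j = 2.
C(13,2) = 78.
Coefficient = C(13,2) · (-5)^2 · (-5)^11 = 78 · 25 · (-48828125) = -95214843750.

-95214843750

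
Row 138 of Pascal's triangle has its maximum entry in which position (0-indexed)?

C(138,r) is maximized at r = 138/2 = 69.

69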